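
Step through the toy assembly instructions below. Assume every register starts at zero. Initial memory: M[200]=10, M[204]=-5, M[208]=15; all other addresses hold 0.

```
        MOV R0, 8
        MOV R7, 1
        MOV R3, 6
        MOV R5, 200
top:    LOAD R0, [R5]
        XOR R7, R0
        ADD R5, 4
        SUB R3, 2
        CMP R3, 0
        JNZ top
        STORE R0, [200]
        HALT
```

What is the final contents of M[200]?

15

after MOV R0, 8: R0=8
after MOV R7, 1: R7=1
after MOV R3, 6: R3=6
after MOV R5, 200: R5=200
after LOAD R0, [R5]: R0=M[200]=10
after XOR R7, R0: R7=1^10=11
after ADD R5, 4: R5=200+4=204
after SUB R3, 2: R3=6-2=4
CMP R3, 0  (cmp 4,0)
JNZ top: taken
after LOAD R0, [R5]: R0=M[204]=-5
after XOR R7, R0: R7=11^(-5)=-16
after ADD R5, 4: R5=204+4=208
after SUB R3, 2: R3=4-2=2
CMP R3, 0  (cmp 2,0)
JNZ top: taken
after LOAD R0, [R5]: R0=M[208]=15
after XOR R7, R0: R7=(-16)^15=-1
after ADD R5, 4: R5=208+4=212
after SUB R3, 2: R3=2-2=0
CMP R3, 0  (cmp 0,0)
JNZ top: not taken
STORE R0, [200] → M[200]=15
halt.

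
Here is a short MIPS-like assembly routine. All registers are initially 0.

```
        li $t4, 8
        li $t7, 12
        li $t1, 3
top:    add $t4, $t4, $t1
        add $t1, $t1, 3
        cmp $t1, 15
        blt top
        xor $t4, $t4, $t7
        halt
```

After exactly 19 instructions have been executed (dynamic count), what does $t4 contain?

after li $t4, 8: $t4=8
after li $t7, 12: $t7=12
after li $t1, 3: $t1=3
after add $t4, $t4, $t1: $t4=8+3=11
after add $t1, $t1, 3: $t1=3+3=6
cmp $t1, 15  (cmp 6,15)
blt top: taken
after add $t4, $t4, $t1: $t4=11+6=17
after add $t1, $t1, 3: $t1=6+3=9
cmp $t1, 15  (cmp 9,15)
blt top: taken
after add $t4, $t4, $t1: $t4=17+9=26
after add $t1, $t1, 3: $t1=9+3=12
cmp $t1, 15  (cmp 12,15)
blt top: taken
after add $t4, $t4, $t1: $t4=26+12=38
after add $t1, $t1, 3: $t1=12+3=15
cmp $t1, 15  (cmp 15,15)
blt top: not taken
After step 19: $t4 = 38.

38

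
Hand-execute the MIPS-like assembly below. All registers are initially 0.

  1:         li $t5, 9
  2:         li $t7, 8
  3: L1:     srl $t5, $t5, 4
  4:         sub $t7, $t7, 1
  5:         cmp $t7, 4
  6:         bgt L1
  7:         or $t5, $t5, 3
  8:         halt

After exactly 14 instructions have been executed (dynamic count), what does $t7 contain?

after li $t5, 9: $t5=9
after li $t7, 8: $t7=8
after srl $t5, $t5, 4: $t5=9>>4=0
after sub $t7, $t7, 1: $t7=8-1=7
cmp $t7, 4  (cmp 7,4)
bgt L1: taken
after srl $t5, $t5, 4: $t5=0>>4=0
after sub $t7, $t7, 1: $t7=7-1=6
cmp $t7, 4  (cmp 6,4)
bgt L1: taken
after srl $t5, $t5, 4: $t5=0>>4=0
after sub $t7, $t7, 1: $t7=6-1=5
cmp $t7, 4  (cmp 5,4)
bgt L1: taken
After step 14: $t7 = 5.

5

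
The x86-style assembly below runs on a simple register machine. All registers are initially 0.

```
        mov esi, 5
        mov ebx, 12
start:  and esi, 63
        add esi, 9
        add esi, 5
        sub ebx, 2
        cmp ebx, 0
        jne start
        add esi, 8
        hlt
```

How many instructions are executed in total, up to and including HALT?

40

mov esi, 5 → esi=5
mov ebx, 12 → ebx=12
and esi, 63 → esi=5&63=5
add esi, 9 → esi=5+9=14
add esi, 5 → esi=14+5=19
sub ebx, 2 → ebx=12-2=10
cmp ebx, 0  (cmp 10,0)
jne start: taken
and esi, 63 → esi=19&63=19
add esi, 9 → esi=19+9=28
add esi, 5 → esi=28+5=33
sub ebx, 2 → ebx=10-2=8
cmp ebx, 0  (cmp 8,0)
jne start: taken
and esi, 63 → esi=33&63=33
add esi, 9 → esi=33+9=42
add esi, 5 → esi=42+5=47
sub ebx, 2 → ebx=8-2=6
cmp ebx, 0  (cmp 6,0)
jne start: taken
and esi, 63 → esi=47&63=47
add esi, 9 → esi=47+9=56
add esi, 5 → esi=56+5=61
sub ebx, 2 → ebx=6-2=4
cmp ebx, 0  (cmp 4,0)
jne start: taken
and esi, 63 → esi=61&63=61
add esi, 9 → esi=61+9=70
add esi, 5 → esi=70+5=75
sub ebx, 2 → ebx=4-2=2
cmp ebx, 0  (cmp 2,0)
jne start: taken
and esi, 63 → esi=75&63=11
add esi, 9 → esi=11+9=20
add esi, 5 → esi=20+5=25
sub ebx, 2 → ebx=2-2=0
cmp ebx, 0  (cmp 0,0)
jne start: not taken
add esi, 8 → esi=25+8=33
halt.
Total executed instructions: 40.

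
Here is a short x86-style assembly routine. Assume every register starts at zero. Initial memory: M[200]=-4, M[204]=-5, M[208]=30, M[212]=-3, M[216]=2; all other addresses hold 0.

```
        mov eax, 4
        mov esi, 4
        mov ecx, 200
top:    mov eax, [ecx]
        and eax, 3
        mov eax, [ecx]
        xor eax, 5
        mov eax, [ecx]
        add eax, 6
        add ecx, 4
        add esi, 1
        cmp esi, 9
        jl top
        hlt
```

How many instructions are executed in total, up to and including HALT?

54

mov eax, 4 → eax=4
mov esi, 4 → esi=4
mov ecx, 200 → ecx=200
mov eax, [ecx] → eax=M[200]=-4
and eax, 3 → eax=(-4)&3=0
mov eax, [ecx] → eax=M[200]=-4
xor eax, 5 → eax=(-4)^5=-7
mov eax, [ecx] → eax=M[200]=-4
add eax, 6 → eax=(-4)+6=2
add ecx, 4 → ecx=200+4=204
add esi, 1 → esi=4+1=5
cmp esi, 9  (cmp 5,9)
jl top: taken
mov eax, [ecx] → eax=M[204]=-5
and eax, 3 → eax=(-5)&3=3
mov eax, [ecx] → eax=M[204]=-5
xor eax, 5 → eax=(-5)^5=-2
mov eax, [ecx] → eax=M[204]=-5
add eax, 6 → eax=(-5)+6=1
add ecx, 4 → ecx=204+4=208
add esi, 1 → esi=5+1=6
cmp esi, 9  (cmp 6,9)
jl top: taken
mov eax, [ecx] → eax=M[208]=30
and eax, 3 → eax=30&3=2
mov eax, [ecx] → eax=M[208]=30
xor eax, 5 → eax=30^5=27
mov eax, [ecx] → eax=M[208]=30
add eax, 6 → eax=30+6=36
add ecx, 4 → ecx=208+4=212
add esi, 1 → esi=6+1=7
cmp esi, 9  (cmp 7,9)
jl top: taken
mov eax, [ecx] → eax=M[212]=-3
and eax, 3 → eax=(-3)&3=1
mov eax, [ecx] → eax=M[212]=-3
xor eax, 5 → eax=(-3)^5=-8
mov eax, [ecx] → eax=M[212]=-3
add eax, 6 → eax=(-3)+6=3
add ecx, 4 → ecx=212+4=216
add esi, 1 → esi=7+1=8
cmp esi, 9  (cmp 8,9)
jl top: taken
mov eax, [ecx] → eax=M[216]=2
and eax, 3 → eax=2&3=2
mov eax, [ecx] → eax=M[216]=2
xor eax, 5 → eax=2^5=7
mov eax, [ecx] → eax=M[216]=2
add eax, 6 → eax=2+6=8
add ecx, 4 → ecx=216+4=220
add esi, 1 → esi=8+1=9
cmp esi, 9  (cmp 9,9)
jl top: not taken
halt.
Total executed instructions: 54.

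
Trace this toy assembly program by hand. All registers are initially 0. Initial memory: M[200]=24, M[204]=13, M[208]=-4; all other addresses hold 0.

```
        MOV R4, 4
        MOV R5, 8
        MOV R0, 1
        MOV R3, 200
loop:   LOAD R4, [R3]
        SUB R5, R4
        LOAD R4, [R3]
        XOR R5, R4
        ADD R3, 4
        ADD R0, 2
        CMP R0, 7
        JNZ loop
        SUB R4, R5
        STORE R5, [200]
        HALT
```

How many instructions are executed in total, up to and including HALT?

31

R4=4
R5=8
R0=1
R3=200
R4=M[200]=24
R5=8-24=-16
R4=M[200]=24
R5=(-16)^24=-24
R3=200+4=204
R0=1+2=3
CMP R0, 7  (cmp 3,7)
JNZ loop: taken
R4=M[204]=13
R5=(-24)-13=-37
R4=M[204]=13
R5=(-37)^13=-42
R3=204+4=208
R0=3+2=5
CMP R0, 7  (cmp 5,7)
JNZ loop: taken
R4=M[208]=-4
R5=(-42)-(-4)=-38
R4=M[208]=-4
R5=(-38)^(-4)=38
R3=208+4=212
R0=5+2=7
CMP R0, 7  (cmp 7,7)
JNZ loop: not taken
R4=(-4)-38=-42
STORE R5, [200] → M[200]=38
halt.
Total executed instructions: 31.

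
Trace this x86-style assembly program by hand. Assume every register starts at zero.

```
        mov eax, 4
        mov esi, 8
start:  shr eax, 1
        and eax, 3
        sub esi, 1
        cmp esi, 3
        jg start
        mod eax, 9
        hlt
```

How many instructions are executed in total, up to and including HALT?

29

mov eax, 4 → eax=4
mov esi, 8 → esi=8
shr eax, 1 → eax=4>>1=2
and eax, 3 → eax=2&3=2
sub esi, 1 → esi=8-1=7
cmp esi, 3  (cmp 7,3)
jg start: taken
shr eax, 1 → eax=2>>1=1
and eax, 3 → eax=1&3=1
sub esi, 1 → esi=7-1=6
cmp esi, 3  (cmp 6,3)
jg start: taken
shr eax, 1 → eax=1>>1=0
and eax, 3 → eax=0&3=0
sub esi, 1 → esi=6-1=5
cmp esi, 3  (cmp 5,3)
jg start: taken
shr eax, 1 → eax=0>>1=0
and eax, 3 → eax=0&3=0
sub esi, 1 → esi=5-1=4
cmp esi, 3  (cmp 4,3)
jg start: taken
shr eax, 1 → eax=0>>1=0
and eax, 3 → eax=0&3=0
sub esi, 1 → esi=4-1=3
cmp esi, 3  (cmp 3,3)
jg start: not taken
mod eax, 9 → eax=0%9=0
halt.
Total executed instructions: 29.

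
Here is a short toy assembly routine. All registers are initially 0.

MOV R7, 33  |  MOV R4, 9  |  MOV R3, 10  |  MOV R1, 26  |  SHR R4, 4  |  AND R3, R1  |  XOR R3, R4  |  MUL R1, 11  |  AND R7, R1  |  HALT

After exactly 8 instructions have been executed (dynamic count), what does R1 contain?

after MOV R7, 33: R7=33
after MOV R4, 9: R4=9
after MOV R3, 10: R3=10
after MOV R1, 26: R1=26
after SHR R4, 4: R4=9>>4=0
after AND R3, R1: R3=10&26=10
after XOR R3, R4: R3=10^0=10
after MUL R1, 11: R1=26*11=286
After step 8: R1 = 286.

286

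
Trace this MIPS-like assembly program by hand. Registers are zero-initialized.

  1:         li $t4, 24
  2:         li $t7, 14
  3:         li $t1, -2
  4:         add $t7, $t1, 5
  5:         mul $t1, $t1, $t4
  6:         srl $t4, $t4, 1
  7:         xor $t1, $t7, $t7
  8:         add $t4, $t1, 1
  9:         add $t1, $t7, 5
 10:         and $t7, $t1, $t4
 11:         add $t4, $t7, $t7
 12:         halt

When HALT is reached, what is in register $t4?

0

li $t4, 24 → $t4=24
li $t7, 14 → $t7=14
li $t1, -2 → $t1=-2
add $t7, $t1, 5 → $t7=(-2)+5=3
mul $t1, $t1, $t4 → $t1=(-2)*24=-48
srl $t4, $t4, 1 → $t4=24>>1=12
xor $t1, $t7, $t7 → $t1=3^3=0
add $t4, $t1, 1 → $t4=0+1=1
add $t1, $t7, 5 → $t1=3+5=8
and $t7, $t1, $t4 → $t7=8&1=0
add $t4, $t7, $t7 → $t4=0+0=0
halt.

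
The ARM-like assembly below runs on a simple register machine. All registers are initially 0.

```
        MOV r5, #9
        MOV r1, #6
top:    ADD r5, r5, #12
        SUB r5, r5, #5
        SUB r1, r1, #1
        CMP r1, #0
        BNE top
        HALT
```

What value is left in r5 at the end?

MOV r5, #9 → r5=9
MOV r1, #6 → r1=6
ADD r5, r5, #12 → r5=9+12=21
SUB r5, r5, #5 → r5=21-5=16
SUB r1, r1, #1 → r1=6-1=5
CMP r1, #0  (cmp 5,0)
BNE top: taken
ADD r5, r5, #12 → r5=16+12=28
SUB r5, r5, #5 → r5=28-5=23
SUB r1, r1, #1 → r1=5-1=4
CMP r1, #0  (cmp 4,0)
BNE top: taken
ADD r5, r5, #12 → r5=23+12=35
SUB r5, r5, #5 → r5=35-5=30
SUB r1, r1, #1 → r1=4-1=3
CMP r1, #0  (cmp 3,0)
BNE top: taken
ADD r5, r5, #12 → r5=30+12=42
SUB r5, r5, #5 → r5=42-5=37
SUB r1, r1, #1 → r1=3-1=2
CMP r1, #0  (cmp 2,0)
BNE top: taken
ADD r5, r5, #12 → r5=37+12=49
SUB r5, r5, #5 → r5=49-5=44
SUB r1, r1, #1 → r1=2-1=1
CMP r1, #0  (cmp 1,0)
BNE top: taken
ADD r5, r5, #12 → r5=44+12=56
SUB r5, r5, #5 → r5=56-5=51
SUB r1, r1, #1 → r1=1-1=0
CMP r1, #0  (cmp 0,0)
BNE top: not taken
halt.

51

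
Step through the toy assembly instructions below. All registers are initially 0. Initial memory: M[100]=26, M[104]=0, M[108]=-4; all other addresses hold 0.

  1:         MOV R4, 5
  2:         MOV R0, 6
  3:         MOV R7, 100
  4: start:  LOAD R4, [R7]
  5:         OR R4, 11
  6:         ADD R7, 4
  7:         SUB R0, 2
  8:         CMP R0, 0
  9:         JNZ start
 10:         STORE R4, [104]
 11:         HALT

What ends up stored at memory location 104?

after MOV R4, 5: R4=5
after MOV R0, 6: R0=6
after MOV R7, 100: R7=100
after LOAD R4, [R7]: R4=M[100]=26
after OR R4, 11: R4=26|11=27
after ADD R7, 4: R7=100+4=104
after SUB R0, 2: R0=6-2=4
CMP R0, 0  (cmp 4,0)
JNZ start: taken
after LOAD R4, [R7]: R4=M[104]=0
after OR R4, 11: R4=0|11=11
after ADD R7, 4: R7=104+4=108
after SUB R0, 2: R0=4-2=2
CMP R0, 0  (cmp 2,0)
JNZ start: taken
after LOAD R4, [R7]: R4=M[108]=-4
after OR R4, 11: R4=(-4)|11=-1
after ADD R7, 4: R7=108+4=112
after SUB R0, 2: R0=2-2=0
CMP R0, 0  (cmp 0,0)
JNZ start: not taken
STORE R4, [104] → M[104]=-1
halt.

-1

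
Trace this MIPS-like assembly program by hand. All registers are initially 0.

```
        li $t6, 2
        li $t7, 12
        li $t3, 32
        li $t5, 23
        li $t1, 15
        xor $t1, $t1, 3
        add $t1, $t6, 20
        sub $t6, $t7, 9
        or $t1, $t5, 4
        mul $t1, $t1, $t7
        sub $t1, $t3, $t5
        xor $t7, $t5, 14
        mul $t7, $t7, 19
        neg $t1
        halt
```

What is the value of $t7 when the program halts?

475

after li $t6, 2: $t6=2
after li $t7, 12: $t7=12
after li $t3, 32: $t3=32
after li $t5, 23: $t5=23
after li $t1, 15: $t1=15
after xor $t1, $t1, 3: $t1=15^3=12
after add $t1, $t6, 20: $t1=2+20=22
after sub $t6, $t7, 9: $t6=12-9=3
after or $t1, $t5, 4: $t1=23|4=23
after mul $t1, $t1, $t7: $t1=23*12=276
after sub $t1, $t3, $t5: $t1=32-23=9
after xor $t7, $t5, 14: $t7=23^14=25
after mul $t7, $t7, 19: $t7=25*19=475
after neg $t1: $t1=-(9)=-9
halt.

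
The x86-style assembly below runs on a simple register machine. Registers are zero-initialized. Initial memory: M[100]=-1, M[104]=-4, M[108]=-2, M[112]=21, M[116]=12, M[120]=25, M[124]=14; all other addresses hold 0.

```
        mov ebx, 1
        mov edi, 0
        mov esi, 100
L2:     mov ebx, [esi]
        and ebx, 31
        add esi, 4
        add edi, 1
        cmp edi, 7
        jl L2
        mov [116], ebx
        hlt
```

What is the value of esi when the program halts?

128

mov ebx, 1 → ebx=1
mov edi, 0 → edi=0
mov esi, 100 → esi=100
mov ebx, [esi] → ebx=M[100]=-1
and ebx, 31 → ebx=(-1)&31=31
add esi, 4 → esi=100+4=104
add edi, 1 → edi=0+1=1
cmp edi, 7  (cmp 1,7)
jl L2: taken
mov ebx, [esi] → ebx=M[104]=-4
and ebx, 31 → ebx=(-4)&31=28
add esi, 4 → esi=104+4=108
add edi, 1 → edi=1+1=2
cmp edi, 7  (cmp 2,7)
jl L2: taken
mov ebx, [esi] → ebx=M[108]=-2
and ebx, 31 → ebx=(-2)&31=30
add esi, 4 → esi=108+4=112
add edi, 1 → edi=2+1=3
cmp edi, 7  (cmp 3,7)
jl L2: taken
mov ebx, [esi] → ebx=M[112]=21
and ebx, 31 → ebx=21&31=21
add esi, 4 → esi=112+4=116
add edi, 1 → edi=3+1=4
cmp edi, 7  (cmp 4,7)
jl L2: taken
mov ebx, [esi] → ebx=M[116]=12
and ebx, 31 → ebx=12&31=12
add esi, 4 → esi=116+4=120
add edi, 1 → edi=4+1=5
cmp edi, 7  (cmp 5,7)
jl L2: taken
mov ebx, [esi] → ebx=M[120]=25
and ebx, 31 → ebx=25&31=25
add esi, 4 → esi=120+4=124
add edi, 1 → edi=5+1=6
cmp edi, 7  (cmp 6,7)
jl L2: taken
mov ebx, [esi] → ebx=M[124]=14
and ebx, 31 → ebx=14&31=14
add esi, 4 → esi=124+4=128
add edi, 1 → edi=6+1=7
cmp edi, 7  (cmp 7,7)
jl L2: not taken
mov [116], ebx → M[116]=14
halt.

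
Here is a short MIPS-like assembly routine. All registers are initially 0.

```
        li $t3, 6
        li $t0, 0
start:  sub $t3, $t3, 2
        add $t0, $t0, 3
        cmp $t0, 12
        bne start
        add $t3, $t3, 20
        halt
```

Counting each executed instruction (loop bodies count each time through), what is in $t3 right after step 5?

4

li $t3, 6 → $t3=6
li $t0, 0 → $t0=0
sub $t3, $t3, 2 → $t3=6-2=4
add $t0, $t0, 3 → $t0=0+3=3
cmp $t0, 12  (cmp 3,12)
After step 5: $t3 = 4.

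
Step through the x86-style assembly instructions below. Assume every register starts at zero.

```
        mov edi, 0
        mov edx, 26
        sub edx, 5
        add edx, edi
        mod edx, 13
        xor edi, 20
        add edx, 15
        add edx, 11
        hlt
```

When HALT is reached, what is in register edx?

edi=0
edx=26
edx=26-5=21
edx=21+0=21
edx=21%13=8
edi=0^20=20
edx=8+15=23
edx=23+11=34
halt.

34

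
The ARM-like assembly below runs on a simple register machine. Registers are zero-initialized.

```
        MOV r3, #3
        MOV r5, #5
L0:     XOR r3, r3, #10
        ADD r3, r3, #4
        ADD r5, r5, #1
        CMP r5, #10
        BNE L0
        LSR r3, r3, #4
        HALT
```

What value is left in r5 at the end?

r3=3
r5=5
r3=3^10=9
r3=9+4=13
r5=5+1=6
CMP r5, #10  (cmp 6,10)
BNE L0: taken
r3=13^10=7
r3=7+4=11
r5=6+1=7
CMP r5, #10  (cmp 7,10)
BNE L0: taken
r3=11^10=1
r3=1+4=5
r5=7+1=8
CMP r5, #10  (cmp 8,10)
BNE L0: taken
r3=5^10=15
r3=15+4=19
r5=8+1=9
CMP r5, #10  (cmp 9,10)
BNE L0: taken
r3=19^10=25
r3=25+4=29
r5=9+1=10
CMP r5, #10  (cmp 10,10)
BNE L0: not taken
r3=29>>4=1
halt.

10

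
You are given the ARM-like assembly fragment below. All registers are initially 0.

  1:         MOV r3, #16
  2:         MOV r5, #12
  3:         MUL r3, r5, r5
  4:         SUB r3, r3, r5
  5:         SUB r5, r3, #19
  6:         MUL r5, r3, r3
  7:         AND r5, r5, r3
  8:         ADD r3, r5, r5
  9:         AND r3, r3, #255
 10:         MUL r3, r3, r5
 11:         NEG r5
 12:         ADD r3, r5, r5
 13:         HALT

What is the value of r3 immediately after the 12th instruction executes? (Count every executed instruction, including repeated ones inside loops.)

MOV r3, #16 → r3=16
MOV r5, #12 → r5=12
MUL r3, r5, r5 → r3=12*12=144
SUB r3, r3, r5 → r3=144-12=132
SUB r5, r3, #19 → r5=132-19=113
MUL r5, r3, r3 → r5=132*132=17424
AND r5, r5, r3 → r5=17424&132=0
ADD r3, r5, r5 → r3=0+0=0
AND r3, r3, #255 → r3=0&255=0
MUL r3, r3, r5 → r3=0*0=0
NEG r5 → r5=-(0)=0
ADD r3, r5, r5 → r3=0+0=0
After step 12: r3 = 0.

0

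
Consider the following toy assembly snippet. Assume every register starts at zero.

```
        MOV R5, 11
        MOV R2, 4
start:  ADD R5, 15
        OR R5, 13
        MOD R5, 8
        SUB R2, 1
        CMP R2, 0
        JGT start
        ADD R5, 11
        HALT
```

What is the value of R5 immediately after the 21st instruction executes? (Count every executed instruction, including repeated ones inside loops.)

MOV R5, 11 → R5=11
MOV R2, 4 → R2=4
ADD R5, 15 → R5=11+15=26
OR R5, 13 → R5=26|13=31
MOD R5, 8 → R5=31%8=7
SUB R2, 1 → R2=4-1=3
CMP R2, 0  (cmp 3,0)
JGT start: taken
ADD R5, 15 → R5=7+15=22
OR R5, 13 → R5=22|13=31
MOD R5, 8 → R5=31%8=7
SUB R2, 1 → R2=3-1=2
CMP R2, 0  (cmp 2,0)
JGT start: taken
ADD R5, 15 → R5=7+15=22
OR R5, 13 → R5=22|13=31
MOD R5, 8 → R5=31%8=7
SUB R2, 1 → R2=2-1=1
CMP R2, 0  (cmp 1,0)
JGT start: taken
ADD R5, 15 → R5=7+15=22
After step 21: R5 = 22.

22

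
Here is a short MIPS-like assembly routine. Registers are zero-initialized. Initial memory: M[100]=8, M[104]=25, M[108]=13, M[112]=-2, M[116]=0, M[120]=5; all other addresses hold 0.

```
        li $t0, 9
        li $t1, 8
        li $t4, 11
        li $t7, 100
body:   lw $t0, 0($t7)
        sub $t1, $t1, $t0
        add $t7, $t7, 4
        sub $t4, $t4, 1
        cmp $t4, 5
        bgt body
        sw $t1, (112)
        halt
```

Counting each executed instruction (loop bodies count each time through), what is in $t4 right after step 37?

6

li $t0, 9 → $t0=9
li $t1, 8 → $t1=8
li $t4, 11 → $t4=11
li $t7, 100 → $t7=100
lw $t0, 0($t7) → $t0=M[100]=8
sub $t1, $t1, $t0 → $t1=8-8=0
add $t7, $t7, 4 → $t7=100+4=104
sub $t4, $t4, 1 → $t4=11-1=10
cmp $t4, 5  (cmp 10,5)
bgt body: taken
lw $t0, 0($t7) → $t0=M[104]=25
sub $t1, $t1, $t0 → $t1=0-25=-25
add $t7, $t7, 4 → $t7=104+4=108
sub $t4, $t4, 1 → $t4=10-1=9
cmp $t4, 5  (cmp 9,5)
bgt body: taken
lw $t0, 0($t7) → $t0=M[108]=13
sub $t1, $t1, $t0 → $t1=(-25)-13=-38
add $t7, $t7, 4 → $t7=108+4=112
sub $t4, $t4, 1 → $t4=9-1=8
cmp $t4, 5  (cmp 8,5)
bgt body: taken
lw $t0, 0($t7) → $t0=M[112]=-2
sub $t1, $t1, $t0 → $t1=(-38)-(-2)=-36
add $t7, $t7, 4 → $t7=112+4=116
sub $t4, $t4, 1 → $t4=8-1=7
cmp $t4, 5  (cmp 7,5)
bgt body: taken
lw $t0, 0($t7) → $t0=M[116]=0
sub $t1, $t1, $t0 → $t1=(-36)-0=-36
add $t7, $t7, 4 → $t7=116+4=120
sub $t4, $t4, 1 → $t4=7-1=6
cmp $t4, 5  (cmp 6,5)
bgt body: taken
lw $t0, 0($t7) → $t0=M[120]=5
sub $t1, $t1, $t0 → $t1=(-36)-5=-41
add $t7, $t7, 4 → $t7=120+4=124
After step 37: $t4 = 6.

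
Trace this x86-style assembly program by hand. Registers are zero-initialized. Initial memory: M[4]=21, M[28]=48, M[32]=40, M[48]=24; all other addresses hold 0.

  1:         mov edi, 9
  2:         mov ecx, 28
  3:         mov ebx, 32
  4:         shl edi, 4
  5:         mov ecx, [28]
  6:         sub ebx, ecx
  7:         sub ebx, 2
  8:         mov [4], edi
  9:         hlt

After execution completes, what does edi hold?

mov edi, 9 → edi=9
mov ecx, 28 → ecx=28
mov ebx, 32 → ebx=32
shl edi, 4 → edi=9<<4=144
mov ecx, [28] → ecx=M[28]=48
sub ebx, ecx → ebx=32-48=-16
sub ebx, 2 → ebx=(-16)-2=-18
mov [4], edi → M[4]=144
halt.

144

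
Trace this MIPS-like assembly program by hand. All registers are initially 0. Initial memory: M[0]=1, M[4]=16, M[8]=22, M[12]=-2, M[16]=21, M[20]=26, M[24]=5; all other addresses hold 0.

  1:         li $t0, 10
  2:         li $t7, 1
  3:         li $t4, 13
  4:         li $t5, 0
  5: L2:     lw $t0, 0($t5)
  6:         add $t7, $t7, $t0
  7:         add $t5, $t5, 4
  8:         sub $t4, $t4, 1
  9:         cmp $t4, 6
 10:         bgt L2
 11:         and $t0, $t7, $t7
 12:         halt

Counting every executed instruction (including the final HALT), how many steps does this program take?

48

li $t0, 10 → $t0=10
li $t7, 1 → $t7=1
li $t4, 13 → $t4=13
li $t5, 0 → $t5=0
lw $t0, 0($t5) → $t0=M[0]=1
add $t7, $t7, $t0 → $t7=1+1=2
add $t5, $t5, 4 → $t5=0+4=4
sub $t4, $t4, 1 → $t4=13-1=12
cmp $t4, 6  (cmp 12,6)
bgt L2: taken
lw $t0, 0($t5) → $t0=M[4]=16
add $t7, $t7, $t0 → $t7=2+16=18
add $t5, $t5, 4 → $t5=4+4=8
sub $t4, $t4, 1 → $t4=12-1=11
cmp $t4, 6  (cmp 11,6)
bgt L2: taken
lw $t0, 0($t5) → $t0=M[8]=22
add $t7, $t7, $t0 → $t7=18+22=40
add $t5, $t5, 4 → $t5=8+4=12
sub $t4, $t4, 1 → $t4=11-1=10
cmp $t4, 6  (cmp 10,6)
bgt L2: taken
lw $t0, 0($t5) → $t0=M[12]=-2
add $t7, $t7, $t0 → $t7=40+(-2)=38
add $t5, $t5, 4 → $t5=12+4=16
sub $t4, $t4, 1 → $t4=10-1=9
cmp $t4, 6  (cmp 9,6)
bgt L2: taken
lw $t0, 0($t5) → $t0=M[16]=21
add $t7, $t7, $t0 → $t7=38+21=59
add $t5, $t5, 4 → $t5=16+4=20
sub $t4, $t4, 1 → $t4=9-1=8
cmp $t4, 6  (cmp 8,6)
bgt L2: taken
lw $t0, 0($t5) → $t0=M[20]=26
add $t7, $t7, $t0 → $t7=59+26=85
add $t5, $t5, 4 → $t5=20+4=24
sub $t4, $t4, 1 → $t4=8-1=7
cmp $t4, 6  (cmp 7,6)
bgt L2: taken
lw $t0, 0($t5) → $t0=M[24]=5
add $t7, $t7, $t0 → $t7=85+5=90
add $t5, $t5, 4 → $t5=24+4=28
sub $t4, $t4, 1 → $t4=7-1=6
cmp $t4, 6  (cmp 6,6)
bgt L2: not taken
and $t0, $t7, $t7 → $t0=90&90=90
halt.
Total executed instructions: 48.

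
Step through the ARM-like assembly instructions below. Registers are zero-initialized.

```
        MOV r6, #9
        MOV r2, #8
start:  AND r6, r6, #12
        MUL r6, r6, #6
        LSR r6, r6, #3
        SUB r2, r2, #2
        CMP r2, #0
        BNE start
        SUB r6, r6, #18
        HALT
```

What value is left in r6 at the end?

MOV r6, #9 → r6=9
MOV r2, #8 → r2=8
AND r6, r6, #12 → r6=9&12=8
MUL r6, r6, #6 → r6=8*6=48
LSR r6, r6, #3 → r6=48>>3=6
SUB r2, r2, #2 → r2=8-2=6
CMP r2, #0  (cmp 6,0)
BNE start: taken
AND r6, r6, #12 → r6=6&12=4
MUL r6, r6, #6 → r6=4*6=24
LSR r6, r6, #3 → r6=24>>3=3
SUB r2, r2, #2 → r2=6-2=4
CMP r2, #0  (cmp 4,0)
BNE start: taken
AND r6, r6, #12 → r6=3&12=0
MUL r6, r6, #6 → r6=0*6=0
LSR r6, r6, #3 → r6=0>>3=0
SUB r2, r2, #2 → r2=4-2=2
CMP r2, #0  (cmp 2,0)
BNE start: taken
AND r6, r6, #12 → r6=0&12=0
MUL r6, r6, #6 → r6=0*6=0
LSR r6, r6, #3 → r6=0>>3=0
SUB r2, r2, #2 → r2=2-2=0
CMP r2, #0  (cmp 0,0)
BNE start: not taken
SUB r6, r6, #18 → r6=0-18=-18
halt.

-18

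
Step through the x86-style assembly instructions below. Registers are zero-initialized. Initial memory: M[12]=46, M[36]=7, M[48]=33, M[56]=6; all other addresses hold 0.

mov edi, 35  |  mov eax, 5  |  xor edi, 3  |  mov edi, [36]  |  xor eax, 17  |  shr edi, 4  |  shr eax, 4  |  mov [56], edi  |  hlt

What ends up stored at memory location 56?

edi=35
eax=5
edi=35^3=32
edi=M[36]=7
eax=5^17=20
edi=7>>4=0
eax=20>>4=1
mov [56], edi → M[56]=0
halt.

0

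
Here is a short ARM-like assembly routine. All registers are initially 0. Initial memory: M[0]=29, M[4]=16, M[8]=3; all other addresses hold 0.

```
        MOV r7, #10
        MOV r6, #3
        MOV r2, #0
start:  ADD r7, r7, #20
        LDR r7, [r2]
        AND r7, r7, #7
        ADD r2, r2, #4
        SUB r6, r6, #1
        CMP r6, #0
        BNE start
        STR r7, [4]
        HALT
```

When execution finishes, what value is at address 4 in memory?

3

after MOV r7, #10: r7=10
after MOV r6, #3: r6=3
after MOV r2, #0: r2=0
after ADD r7, r7, #20: r7=10+20=30
after LDR r7, [r2]: r7=M[0]=29
after AND r7, r7, #7: r7=29&7=5
after ADD r2, r2, #4: r2=0+4=4
after SUB r6, r6, #1: r6=3-1=2
CMP r6, #0  (cmp 2,0)
BNE start: taken
after ADD r7, r7, #20: r7=5+20=25
after LDR r7, [r2]: r7=M[4]=16
after AND r7, r7, #7: r7=16&7=0
after ADD r2, r2, #4: r2=4+4=8
after SUB r6, r6, #1: r6=2-1=1
CMP r6, #0  (cmp 1,0)
BNE start: taken
after ADD r7, r7, #20: r7=0+20=20
after LDR r7, [r2]: r7=M[8]=3
after AND r7, r7, #7: r7=3&7=3
after ADD r2, r2, #4: r2=8+4=12
after SUB r6, r6, #1: r6=1-1=0
CMP r6, #0  (cmp 0,0)
BNE start: not taken
STR r7, [4] → M[4]=3
halt.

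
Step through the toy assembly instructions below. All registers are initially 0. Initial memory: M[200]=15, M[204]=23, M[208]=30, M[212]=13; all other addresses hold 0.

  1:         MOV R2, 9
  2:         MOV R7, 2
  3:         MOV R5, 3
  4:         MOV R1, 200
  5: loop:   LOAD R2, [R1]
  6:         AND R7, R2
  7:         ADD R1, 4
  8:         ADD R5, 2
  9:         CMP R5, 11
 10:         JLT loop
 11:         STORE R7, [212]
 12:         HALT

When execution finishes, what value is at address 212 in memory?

0

MOV R2, 9 → R2=9
MOV R7, 2 → R7=2
MOV R5, 3 → R5=3
MOV R1, 200 → R1=200
LOAD R2, [R1] → R2=M[200]=15
AND R7, R2 → R7=2&15=2
ADD R1, 4 → R1=200+4=204
ADD R5, 2 → R5=3+2=5
CMP R5, 11  (cmp 5,11)
JLT loop: taken
LOAD R2, [R1] → R2=M[204]=23
AND R7, R2 → R7=2&23=2
ADD R1, 4 → R1=204+4=208
ADD R5, 2 → R5=5+2=7
CMP R5, 11  (cmp 7,11)
JLT loop: taken
LOAD R2, [R1] → R2=M[208]=30
AND R7, R2 → R7=2&30=2
ADD R1, 4 → R1=208+4=212
ADD R5, 2 → R5=7+2=9
CMP R5, 11  (cmp 9,11)
JLT loop: taken
LOAD R2, [R1] → R2=M[212]=13
AND R7, R2 → R7=2&13=0
ADD R1, 4 → R1=212+4=216
ADD R5, 2 → R5=9+2=11
CMP R5, 11  (cmp 11,11)
JLT loop: not taken
STORE R7, [212] → M[212]=0
halt.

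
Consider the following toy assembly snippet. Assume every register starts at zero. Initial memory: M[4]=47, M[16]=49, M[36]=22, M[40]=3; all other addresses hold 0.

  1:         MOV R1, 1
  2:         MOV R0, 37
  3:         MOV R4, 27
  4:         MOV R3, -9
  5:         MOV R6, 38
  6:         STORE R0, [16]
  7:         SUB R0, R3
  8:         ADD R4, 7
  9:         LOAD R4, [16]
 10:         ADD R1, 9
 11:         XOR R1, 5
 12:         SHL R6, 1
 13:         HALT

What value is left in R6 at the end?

76

R1=1
R0=37
R4=27
R3=-9
R6=38
STORE R0, [16] → M[16]=37
R0=37-(-9)=46
R4=27+7=34
R4=M[16]=37
R1=1+9=10
R1=10^5=15
R6=38<<1=76
halt.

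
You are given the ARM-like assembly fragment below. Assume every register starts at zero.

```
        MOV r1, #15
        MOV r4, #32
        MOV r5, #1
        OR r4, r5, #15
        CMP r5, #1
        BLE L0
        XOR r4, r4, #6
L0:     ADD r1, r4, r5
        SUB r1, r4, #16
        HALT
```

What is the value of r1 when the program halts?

-1

after MOV r1, #15: r1=15
after MOV r4, #32: r4=32
after MOV r5, #1: r5=1
after OR r4, r5, #15: r4=1|15=15
CMP r5, #1  (cmp 1,1)
BLE L0: taken
after ADD r1, r4, r5: r1=15+1=16
after SUB r1, r4, #16: r1=15-16=-1
halt.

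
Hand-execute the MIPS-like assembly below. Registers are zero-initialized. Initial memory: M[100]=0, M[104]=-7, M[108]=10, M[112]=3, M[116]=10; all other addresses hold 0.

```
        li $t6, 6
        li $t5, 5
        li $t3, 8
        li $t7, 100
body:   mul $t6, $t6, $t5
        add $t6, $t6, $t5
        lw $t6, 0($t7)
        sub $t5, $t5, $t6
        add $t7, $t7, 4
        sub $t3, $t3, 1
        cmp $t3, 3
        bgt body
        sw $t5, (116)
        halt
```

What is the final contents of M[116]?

$t6=6
$t5=5
$t3=8
$t7=100
$t6=6*5=30
$t6=30+5=35
$t6=M[100]=0
$t5=5-0=5
$t7=100+4=104
$t3=8-1=7
cmp $t3, 3  (cmp 7,3)
bgt body: taken
$t6=0*5=0
$t6=0+5=5
$t6=M[104]=-7
$t5=5-(-7)=12
$t7=104+4=108
$t3=7-1=6
cmp $t3, 3  (cmp 6,3)
bgt body: taken
$t6=(-7)*12=-84
$t6=(-84)+12=-72
$t6=M[108]=10
$t5=12-10=2
$t7=108+4=112
$t3=6-1=5
cmp $t3, 3  (cmp 5,3)
bgt body: taken
$t6=10*2=20
$t6=20+2=22
$t6=M[112]=3
$t5=2-3=-1
$t7=112+4=116
$t3=5-1=4
cmp $t3, 3  (cmp 4,3)
bgt body: taken
$t6=3*(-1)=-3
$t6=(-3)+(-1)=-4
$t6=M[116]=10
$t5=(-1)-10=-11
$t7=116+4=120
$t3=4-1=3
cmp $t3, 3  (cmp 3,3)
bgt body: not taken
sw $t5, (116) → M[116]=-11
halt.

-11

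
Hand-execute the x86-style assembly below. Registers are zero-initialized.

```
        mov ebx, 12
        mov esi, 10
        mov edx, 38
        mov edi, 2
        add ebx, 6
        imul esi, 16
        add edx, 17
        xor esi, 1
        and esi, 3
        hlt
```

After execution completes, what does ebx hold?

mov ebx, 12 → ebx=12
mov esi, 10 → esi=10
mov edx, 38 → edx=38
mov edi, 2 → edi=2
add ebx, 6 → ebx=12+6=18
imul esi, 16 → esi=10*16=160
add edx, 17 → edx=38+17=55
xor esi, 1 → esi=160^1=161
and esi, 3 → esi=161&3=1
halt.

18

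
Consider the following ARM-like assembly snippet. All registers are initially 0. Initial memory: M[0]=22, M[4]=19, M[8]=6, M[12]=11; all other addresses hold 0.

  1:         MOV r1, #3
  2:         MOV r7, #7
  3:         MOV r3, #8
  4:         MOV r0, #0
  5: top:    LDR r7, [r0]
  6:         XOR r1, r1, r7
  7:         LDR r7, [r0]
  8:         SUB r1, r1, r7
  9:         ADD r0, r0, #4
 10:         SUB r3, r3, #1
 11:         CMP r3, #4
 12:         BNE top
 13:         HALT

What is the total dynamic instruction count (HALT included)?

37

after MOV r1, #3: r1=3
after MOV r7, #7: r7=7
after MOV r3, #8: r3=8
after MOV r0, #0: r0=0
after LDR r7, [r0]: r7=M[0]=22
after XOR r1, r1, r7: r1=3^22=21
after LDR r7, [r0]: r7=M[0]=22
after SUB r1, r1, r7: r1=21-22=-1
after ADD r0, r0, #4: r0=0+4=4
after SUB r3, r3, #1: r3=8-1=7
CMP r3, #4  (cmp 7,4)
BNE top: taken
after LDR r7, [r0]: r7=M[4]=19
after XOR r1, r1, r7: r1=(-1)^19=-20
after LDR r7, [r0]: r7=M[4]=19
after SUB r1, r1, r7: r1=(-20)-19=-39
after ADD r0, r0, #4: r0=4+4=8
after SUB r3, r3, #1: r3=7-1=6
CMP r3, #4  (cmp 6,4)
BNE top: taken
after LDR r7, [r0]: r7=M[8]=6
after XOR r1, r1, r7: r1=(-39)^6=-33
after LDR r7, [r0]: r7=M[8]=6
after SUB r1, r1, r7: r1=(-33)-6=-39
after ADD r0, r0, #4: r0=8+4=12
after SUB r3, r3, #1: r3=6-1=5
CMP r3, #4  (cmp 5,4)
BNE top: taken
after LDR r7, [r0]: r7=M[12]=11
after XOR r1, r1, r7: r1=(-39)^11=-46
after LDR r7, [r0]: r7=M[12]=11
after SUB r1, r1, r7: r1=(-46)-11=-57
after ADD r0, r0, #4: r0=12+4=16
after SUB r3, r3, #1: r3=5-1=4
CMP r3, #4  (cmp 4,4)
BNE top: not taken
halt.
Total executed instructions: 37.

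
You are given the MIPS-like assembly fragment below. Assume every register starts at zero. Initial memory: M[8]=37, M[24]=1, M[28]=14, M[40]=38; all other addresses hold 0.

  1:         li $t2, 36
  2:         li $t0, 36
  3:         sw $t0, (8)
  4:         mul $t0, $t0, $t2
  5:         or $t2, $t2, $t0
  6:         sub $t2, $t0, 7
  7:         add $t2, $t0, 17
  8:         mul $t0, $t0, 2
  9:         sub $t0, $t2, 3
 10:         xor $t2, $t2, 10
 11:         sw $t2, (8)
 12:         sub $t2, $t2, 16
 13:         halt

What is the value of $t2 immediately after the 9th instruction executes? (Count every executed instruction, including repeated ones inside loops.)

li $t2, 36 → $t2=36
li $t0, 36 → $t0=36
sw $t0, (8) → M[8]=36
mul $t0, $t0, $t2 → $t0=36*36=1296
or $t2, $t2, $t0 → $t2=36|1296=1332
sub $t2, $t0, 7 → $t2=1296-7=1289
add $t2, $t0, 17 → $t2=1296+17=1313
mul $t0, $t0, 2 → $t0=1296*2=2592
sub $t0, $t2, 3 → $t0=1313-3=1310
After step 9: $t2 = 1313.

1313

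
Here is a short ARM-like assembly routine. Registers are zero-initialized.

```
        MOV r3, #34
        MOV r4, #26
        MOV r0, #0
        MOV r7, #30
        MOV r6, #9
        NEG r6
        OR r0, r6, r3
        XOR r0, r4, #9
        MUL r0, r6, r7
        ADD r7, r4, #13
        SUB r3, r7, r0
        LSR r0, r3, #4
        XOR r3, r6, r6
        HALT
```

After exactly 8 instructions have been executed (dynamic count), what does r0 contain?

after MOV r3, #34: r3=34
after MOV r4, #26: r4=26
after MOV r0, #0: r0=0
after MOV r7, #30: r7=30
after MOV r6, #9: r6=9
after NEG r6: r6=-(9)=-9
after OR r0, r6, r3: r0=(-9)|34=-9
after XOR r0, r4, #9: r0=26^9=19
After step 8: r0 = 19.

19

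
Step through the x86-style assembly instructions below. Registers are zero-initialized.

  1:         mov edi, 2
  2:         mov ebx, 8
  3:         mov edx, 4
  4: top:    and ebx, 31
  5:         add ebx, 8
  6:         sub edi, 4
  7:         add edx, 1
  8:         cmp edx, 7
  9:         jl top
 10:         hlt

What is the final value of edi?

after mov edi, 2: edi=2
after mov ebx, 8: ebx=8
after mov edx, 4: edx=4
after and ebx, 31: ebx=8&31=8
after add ebx, 8: ebx=8+8=16
after sub edi, 4: edi=2-4=-2
after add edx, 1: edx=4+1=5
cmp edx, 7  (cmp 5,7)
jl top: taken
after and ebx, 31: ebx=16&31=16
after add ebx, 8: ebx=16+8=24
after sub edi, 4: edi=(-2)-4=-6
after add edx, 1: edx=5+1=6
cmp edx, 7  (cmp 6,7)
jl top: taken
after and ebx, 31: ebx=24&31=24
after add ebx, 8: ebx=24+8=32
after sub edi, 4: edi=(-6)-4=-10
after add edx, 1: edx=6+1=7
cmp edx, 7  (cmp 7,7)
jl top: not taken
halt.

-10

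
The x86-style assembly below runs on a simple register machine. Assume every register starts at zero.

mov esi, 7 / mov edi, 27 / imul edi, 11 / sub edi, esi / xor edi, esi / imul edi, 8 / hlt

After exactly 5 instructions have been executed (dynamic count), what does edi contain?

293

esi=7
edi=27
edi=27*11=297
edi=297-7=290
edi=290^7=293
After step 5: edi = 293.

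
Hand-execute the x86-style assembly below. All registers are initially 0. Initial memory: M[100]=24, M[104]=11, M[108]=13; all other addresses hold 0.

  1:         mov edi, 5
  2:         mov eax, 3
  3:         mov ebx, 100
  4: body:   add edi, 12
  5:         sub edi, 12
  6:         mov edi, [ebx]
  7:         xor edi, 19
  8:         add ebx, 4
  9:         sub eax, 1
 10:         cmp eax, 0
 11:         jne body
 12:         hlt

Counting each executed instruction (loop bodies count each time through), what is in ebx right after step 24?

edi=5
eax=3
ebx=100
edi=5+12=17
edi=17-12=5
edi=M[100]=24
edi=24^19=11
ebx=100+4=104
eax=3-1=2
cmp eax, 0  (cmp 2,0)
jne body: taken
edi=11+12=23
edi=23-12=11
edi=M[104]=11
edi=11^19=24
ebx=104+4=108
eax=2-1=1
cmp eax, 0  (cmp 1,0)
jne body: taken
edi=24+12=36
edi=36-12=24
edi=M[108]=13
edi=13^19=30
ebx=108+4=112
After step 24: ebx = 112.

112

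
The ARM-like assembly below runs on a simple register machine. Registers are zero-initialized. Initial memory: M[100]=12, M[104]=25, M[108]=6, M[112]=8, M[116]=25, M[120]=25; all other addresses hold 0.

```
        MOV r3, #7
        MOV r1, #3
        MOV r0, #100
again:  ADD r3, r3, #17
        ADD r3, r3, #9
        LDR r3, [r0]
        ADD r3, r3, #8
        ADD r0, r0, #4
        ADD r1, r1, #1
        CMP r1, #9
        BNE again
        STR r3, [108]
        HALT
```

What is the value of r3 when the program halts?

r3=7
r1=3
r0=100
r3=7+17=24
r3=24+9=33
r3=M[100]=12
r3=12+8=20
r0=100+4=104
r1=3+1=4
CMP r1, #9  (cmp 4,9)
BNE again: taken
r3=20+17=37
r3=37+9=46
r3=M[104]=25
r3=25+8=33
r0=104+4=108
r1=4+1=5
CMP r1, #9  (cmp 5,9)
BNE again: taken
r3=33+17=50
r3=50+9=59
r3=M[108]=6
r3=6+8=14
r0=108+4=112
r1=5+1=6
CMP r1, #9  (cmp 6,9)
BNE again: taken
r3=14+17=31
r3=31+9=40
r3=M[112]=8
r3=8+8=16
r0=112+4=116
r1=6+1=7
CMP r1, #9  (cmp 7,9)
BNE again: taken
r3=16+17=33
r3=33+9=42
r3=M[116]=25
r3=25+8=33
r0=116+4=120
r1=7+1=8
CMP r1, #9  (cmp 8,9)
BNE again: taken
r3=33+17=50
r3=50+9=59
r3=M[120]=25
r3=25+8=33
r0=120+4=124
r1=8+1=9
CMP r1, #9  (cmp 9,9)
BNE again: not taken
STR r3, [108] → M[108]=33
halt.

33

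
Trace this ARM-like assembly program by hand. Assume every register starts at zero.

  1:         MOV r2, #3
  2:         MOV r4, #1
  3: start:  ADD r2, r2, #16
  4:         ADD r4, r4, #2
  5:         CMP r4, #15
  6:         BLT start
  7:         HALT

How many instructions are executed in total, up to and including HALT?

MOV r2, #3 → r2=3
MOV r4, #1 → r4=1
ADD r2, r2, #16 → r2=3+16=19
ADD r4, r4, #2 → r4=1+2=3
CMP r4, #15  (cmp 3,15)
BLT start: taken
ADD r2, r2, #16 → r2=19+16=35
ADD r4, r4, #2 → r4=3+2=5
CMP r4, #15  (cmp 5,15)
BLT start: taken
ADD r2, r2, #16 → r2=35+16=51
ADD r4, r4, #2 → r4=5+2=7
CMP r4, #15  (cmp 7,15)
BLT start: taken
ADD r2, r2, #16 → r2=51+16=67
ADD r4, r4, #2 → r4=7+2=9
CMP r4, #15  (cmp 9,15)
BLT start: taken
ADD r2, r2, #16 → r2=67+16=83
ADD r4, r4, #2 → r4=9+2=11
CMP r4, #15  (cmp 11,15)
BLT start: taken
ADD r2, r2, #16 → r2=83+16=99
ADD r4, r4, #2 → r4=11+2=13
CMP r4, #15  (cmp 13,15)
BLT start: taken
ADD r2, r2, #16 → r2=99+16=115
ADD r4, r4, #2 → r4=13+2=15
CMP r4, #15  (cmp 15,15)
BLT start: not taken
halt.
Total executed instructions: 31.

31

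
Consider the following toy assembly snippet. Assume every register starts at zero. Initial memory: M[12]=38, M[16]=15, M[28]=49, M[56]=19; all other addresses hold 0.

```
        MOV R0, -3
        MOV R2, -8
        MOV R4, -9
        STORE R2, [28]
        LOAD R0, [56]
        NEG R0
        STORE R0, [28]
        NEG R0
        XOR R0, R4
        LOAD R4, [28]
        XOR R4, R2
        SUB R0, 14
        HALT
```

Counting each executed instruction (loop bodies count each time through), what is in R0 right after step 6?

-19

after MOV R0, -3: R0=-3
after MOV R2, -8: R2=-8
after MOV R4, -9: R4=-9
STORE R2, [28] → M[28]=-8
after LOAD R0, [56]: R0=M[56]=19
after NEG R0: R0=-(19)=-19
After step 6: R0 = -19.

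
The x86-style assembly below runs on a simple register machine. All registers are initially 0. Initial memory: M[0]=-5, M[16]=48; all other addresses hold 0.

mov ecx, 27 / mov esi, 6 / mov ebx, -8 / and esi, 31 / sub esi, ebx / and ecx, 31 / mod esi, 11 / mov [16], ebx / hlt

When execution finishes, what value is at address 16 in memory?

-8

ecx=27
esi=6
ebx=-8
esi=6&31=6
esi=6-(-8)=14
ecx=27&31=27
esi=14%11=3
mov [16], ebx → M[16]=-8
halt.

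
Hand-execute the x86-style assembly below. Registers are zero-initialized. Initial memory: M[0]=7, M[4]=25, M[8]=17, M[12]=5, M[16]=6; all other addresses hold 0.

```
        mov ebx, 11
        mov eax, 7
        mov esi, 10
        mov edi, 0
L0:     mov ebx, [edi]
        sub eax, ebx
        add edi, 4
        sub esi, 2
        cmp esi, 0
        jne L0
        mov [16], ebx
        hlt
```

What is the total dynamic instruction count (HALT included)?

after mov ebx, 11: ebx=11
after mov eax, 7: eax=7
after mov esi, 10: esi=10
after mov edi, 0: edi=0
after mov ebx, [edi]: ebx=M[0]=7
after sub eax, ebx: eax=7-7=0
after add edi, 4: edi=0+4=4
after sub esi, 2: esi=10-2=8
cmp esi, 0  (cmp 8,0)
jne L0: taken
after mov ebx, [edi]: ebx=M[4]=25
after sub eax, ebx: eax=0-25=-25
after add edi, 4: edi=4+4=8
after sub esi, 2: esi=8-2=6
cmp esi, 0  (cmp 6,0)
jne L0: taken
after mov ebx, [edi]: ebx=M[8]=17
after sub eax, ebx: eax=(-25)-17=-42
after add edi, 4: edi=8+4=12
after sub esi, 2: esi=6-2=4
cmp esi, 0  (cmp 4,0)
jne L0: taken
after mov ebx, [edi]: ebx=M[12]=5
after sub eax, ebx: eax=(-42)-5=-47
after add edi, 4: edi=12+4=16
after sub esi, 2: esi=4-2=2
cmp esi, 0  (cmp 2,0)
jne L0: taken
after mov ebx, [edi]: ebx=M[16]=6
after sub eax, ebx: eax=(-47)-6=-53
after add edi, 4: edi=16+4=20
after sub esi, 2: esi=2-2=0
cmp esi, 0  (cmp 0,0)
jne L0: not taken
mov [16], ebx → M[16]=6
halt.
Total executed instructions: 36.

36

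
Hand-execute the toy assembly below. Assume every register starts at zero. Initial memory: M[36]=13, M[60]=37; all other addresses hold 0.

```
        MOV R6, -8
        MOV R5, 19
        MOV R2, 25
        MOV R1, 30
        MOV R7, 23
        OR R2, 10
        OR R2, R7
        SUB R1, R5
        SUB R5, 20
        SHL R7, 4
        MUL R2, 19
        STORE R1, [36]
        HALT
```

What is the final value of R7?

MOV R6, -8 → R6=-8
MOV R5, 19 → R5=19
MOV R2, 25 → R2=25
MOV R1, 30 → R1=30
MOV R7, 23 → R7=23
OR R2, 10 → R2=25|10=27
OR R2, R7 → R2=27|23=31
SUB R1, R5 → R1=30-19=11
SUB R5, 20 → R5=19-20=-1
SHL R7, 4 → R7=23<<4=368
MUL R2, 19 → R2=31*19=589
STORE R1, [36] → M[36]=11
halt.

368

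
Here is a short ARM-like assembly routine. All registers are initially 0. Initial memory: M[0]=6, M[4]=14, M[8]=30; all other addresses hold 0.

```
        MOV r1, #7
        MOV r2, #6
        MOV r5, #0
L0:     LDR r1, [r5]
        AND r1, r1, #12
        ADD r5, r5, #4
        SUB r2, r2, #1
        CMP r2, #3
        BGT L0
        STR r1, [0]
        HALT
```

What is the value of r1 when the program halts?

after MOV r1, #7: r1=7
after MOV r2, #6: r2=6
after MOV r5, #0: r5=0
after LDR r1, [r5]: r1=M[0]=6
after AND r1, r1, #12: r1=6&12=4
after ADD r5, r5, #4: r5=0+4=4
after SUB r2, r2, #1: r2=6-1=5
CMP r2, #3  (cmp 5,3)
BGT L0: taken
after LDR r1, [r5]: r1=M[4]=14
after AND r1, r1, #12: r1=14&12=12
after ADD r5, r5, #4: r5=4+4=8
after SUB r2, r2, #1: r2=5-1=4
CMP r2, #3  (cmp 4,3)
BGT L0: taken
after LDR r1, [r5]: r1=M[8]=30
after AND r1, r1, #12: r1=30&12=12
after ADD r5, r5, #4: r5=8+4=12
after SUB r2, r2, #1: r2=4-1=3
CMP r2, #3  (cmp 3,3)
BGT L0: not taken
STR r1, [0] → M[0]=12
halt.

12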